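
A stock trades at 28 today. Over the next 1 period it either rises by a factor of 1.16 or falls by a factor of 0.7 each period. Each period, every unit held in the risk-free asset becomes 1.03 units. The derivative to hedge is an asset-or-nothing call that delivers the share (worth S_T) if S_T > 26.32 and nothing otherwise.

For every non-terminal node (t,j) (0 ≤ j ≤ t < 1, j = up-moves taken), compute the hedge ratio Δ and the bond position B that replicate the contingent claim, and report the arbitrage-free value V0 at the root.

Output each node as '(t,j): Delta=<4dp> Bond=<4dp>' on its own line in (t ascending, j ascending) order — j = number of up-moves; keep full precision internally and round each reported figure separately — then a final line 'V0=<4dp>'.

Since d<R<u, set p* = (R−d)/(u−d) = 0.7174; price each node as the discounted p*-expectation of its children.
Payoff layer (t=1): V(1,0)=0.0000, V(1,1)=32.4800
  t=0,j=0: stock 28.0000 → up 32.4800 (V=32.4800), down 19.6000 (V=0.0000). Price 22.6222; hedge Δ=2.5217, bond B=-47.9865.
The time-0 hedge costs 22.6222, which is the no-arbitrage price.

(0,0): Delta=2.5217 Bond=-47.9865
V0=22.6222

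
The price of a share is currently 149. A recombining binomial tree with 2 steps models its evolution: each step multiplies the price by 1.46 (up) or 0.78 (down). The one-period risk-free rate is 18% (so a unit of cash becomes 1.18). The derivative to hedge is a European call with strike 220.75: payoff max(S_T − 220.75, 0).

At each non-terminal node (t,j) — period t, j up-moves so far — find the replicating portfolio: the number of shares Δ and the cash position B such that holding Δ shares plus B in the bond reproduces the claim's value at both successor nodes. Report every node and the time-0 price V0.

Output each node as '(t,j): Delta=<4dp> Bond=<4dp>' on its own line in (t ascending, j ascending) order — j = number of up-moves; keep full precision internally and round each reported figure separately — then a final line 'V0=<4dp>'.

Since d<R<u, set p* = (R−d)/(u−d) = 0.5882; price each node as the discounted p*-expectation of its children.
Terminal values V(2,·): V(2,0)=0.0000, V(2,1)=0.0000, V(2,2)=96.8584
  t=1,j=0: stock 116.2200 → up 169.6812 (V=0.0000), down 90.6516 (V=0.0000). Price 0.0000; hedge Δ=0.0000, bond B=0.0000.
  t=1,j=1: stock 217.5400 → up 317.6084 (V=96.8584), down 169.6812 (V=0.0000). Price 48.2843; hedge Δ=0.6548, bond B=-94.1545.
  t=0,j=0: stock 149.0000 → up 217.5400 (V=48.2843), down 116.2200 (V=0.0000). Price 24.0700; hedge Δ=0.4766, bond B=-46.9364.
The time-0 hedge costs 24.0700, which is the no-arbitrage price.

(0,0): Delta=0.4766 Bond=-46.9364
(1,0): Delta=0.0000 Bond=0.0000
(1,1): Delta=0.6548 Bond=-94.1545
V0=24.0700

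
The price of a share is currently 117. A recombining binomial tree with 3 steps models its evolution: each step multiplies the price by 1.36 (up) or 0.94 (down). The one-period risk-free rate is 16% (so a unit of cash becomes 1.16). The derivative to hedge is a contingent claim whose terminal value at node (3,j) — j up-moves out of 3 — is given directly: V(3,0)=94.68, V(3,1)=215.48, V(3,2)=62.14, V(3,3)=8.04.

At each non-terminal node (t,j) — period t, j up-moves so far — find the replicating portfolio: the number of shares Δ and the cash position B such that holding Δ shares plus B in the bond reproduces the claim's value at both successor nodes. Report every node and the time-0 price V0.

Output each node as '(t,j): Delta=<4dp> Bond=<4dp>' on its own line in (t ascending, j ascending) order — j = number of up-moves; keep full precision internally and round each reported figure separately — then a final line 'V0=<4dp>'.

No-arbitrage ⇒ martingale measure with p* = (R−d)/(u−d) = 0.5238.
Terminal values V(3,·): V(3,0)=94.6800, V(3,1)=215.4800, V(3,2)=62.1400, V(3,3)=8.0400
  t=2,j=0: stock 103.3812 → up 140.5984 (V=215.4800), down 97.1783 (V=94.6800). Price 136.1691; hedge Δ=2.7821, bond B=-151.4499.
  t=2,j=1: stock 149.5728 → up 203.4190 (V=62.1400), down 140.5984 (V=215.4800). Price 116.5164; hedge Δ=-2.4409, bond B=481.6117.
  t=2,j=2: stock 216.4032 → up 294.3084 (V=8.0400), down 203.4190 (V=62.1400). Price 29.1396; hedge Δ=-0.5952, bond B=157.9491.
  t=1,j=0: stock 109.9800 → up 149.5728 (V=116.5164), down 103.3812 (V=136.1691). Price 108.5128; hedge Δ=-0.4255, bond B=155.3050.
  t=1,j=1: stock 159.1200 → up 216.4032 (V=29.1396), down 149.5728 (V=116.5164). Price 60.9893; hedge Δ=-1.3074, bond B=269.0294.
  t=0,j=0: stock 117.0000 → up 159.1200 (V=60.9893), down 109.9800 (V=108.5128). Price 72.0858; hedge Δ=-0.9671, bond B=185.2370.
Self-financing check: at every node Δ·S+B equals the discounted successor values.

(0,0): Delta=-0.9671 Bond=185.2370
(1,0): Delta=-0.4255 Bond=155.3050
(1,1): Delta=-1.3074 Bond=269.0294
(2,0): Delta=2.7821 Bond=-151.4499
(2,1): Delta=-2.4409 Bond=481.6117
(2,2): Delta=-0.5952 Bond=157.9491
V0=72.0858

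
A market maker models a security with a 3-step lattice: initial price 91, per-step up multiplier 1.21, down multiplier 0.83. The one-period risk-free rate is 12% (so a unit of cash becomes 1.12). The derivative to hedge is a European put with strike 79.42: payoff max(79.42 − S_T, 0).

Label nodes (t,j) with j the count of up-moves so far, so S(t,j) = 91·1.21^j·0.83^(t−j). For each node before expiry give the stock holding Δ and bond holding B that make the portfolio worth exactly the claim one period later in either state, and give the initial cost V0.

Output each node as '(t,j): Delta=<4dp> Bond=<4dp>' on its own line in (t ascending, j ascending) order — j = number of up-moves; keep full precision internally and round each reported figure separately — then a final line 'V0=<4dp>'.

No-arbitrage ⇒ martingale measure with p* = (R−d)/(u−d) = 0.7632.
At expiry t=3: V(3,0)=27.3874, V(3,1)=3.5652, V(3,2)=0.0000, V(3,3)=0.0000
  t=2,j=0: stock 62.6899 → up 75.8548 (V=3.5652), down 52.0326 (V=27.3874). Price 8.2208; hedge Δ=-1.0000, bond B=70.9107.
  t=2,j=1: stock 91.3913 → up 110.5835 (V=0.0000), down 75.8548 (V=3.5652). Price 0.7539; hedge Δ=-0.1027, bond B=10.1361.
  t=2,j=2: stock 133.2331 → up 161.2121 (V=0.0000), down 110.5835 (V=0.0000). Price 0.0000; hedge Δ=0.0000, bond B=0.0000.
  t=1,j=0: stock 75.5300 → up 91.3913 (V=0.7539), down 62.6899 (V=8.2208). Price 2.2521; hedge Δ=-0.2602, bond B=21.9019.
  t=1,j=1: stock 110.1100 → up 133.2331 (V=0.0000), down 91.3913 (V=0.7539). Price 0.1594; hedge Δ=-0.0180, bond B=2.1434.
  t=0,j=0: stock 91.0000 → up 110.1100 (V=0.1594), down 75.5300 (V=2.2521). Price 0.5849; hedge Δ=-0.0605, bond B=6.0920.
Self-financing check: at every node Δ·S+B equals the discounted successor values.

(0,0): Delta=-0.0605 Bond=6.0920
(1,0): Delta=-0.2602 Bond=21.9019
(1,1): Delta=-0.0180 Bond=2.1434
(2,0): Delta=-1.0000 Bond=70.9107
(2,1): Delta=-0.1027 Bond=10.1361
(2,2): Delta=0.0000 Bond=0.0000
V0=0.5849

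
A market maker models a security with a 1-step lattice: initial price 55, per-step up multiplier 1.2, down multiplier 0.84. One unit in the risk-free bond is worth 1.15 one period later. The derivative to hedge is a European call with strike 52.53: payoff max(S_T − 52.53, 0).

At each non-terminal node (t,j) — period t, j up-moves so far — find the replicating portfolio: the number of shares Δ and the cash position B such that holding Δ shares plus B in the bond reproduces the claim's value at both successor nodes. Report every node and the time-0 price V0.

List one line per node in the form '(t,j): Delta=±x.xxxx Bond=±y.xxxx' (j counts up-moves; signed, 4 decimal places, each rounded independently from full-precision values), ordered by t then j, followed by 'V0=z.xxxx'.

Under the risk-neutral measure, an up-move has probability p* = (R−d)/(u−d) = 0.8611 and values discount at R = 1.15.
Payoff layer (t=1): V(1,0)=0.0000, V(1,1)=13.4700
(0,0): S=55.0000. Δ = (V_up−V_dn)/(S_up−S_dn) = (13.4700−0.0000)/(66.0000−46.2000) = 0.6803. V = [p*·13.4700 + (1−p*)·0.0000]/1.15 = 10.0862. B = V − Δ·S = -27.3304.
Check: Δ(0,0)·S0 + B(0,0) = 10.0862 = V0.

(0,0): Delta=0.6803 Bond=-27.3304
V0=10.0862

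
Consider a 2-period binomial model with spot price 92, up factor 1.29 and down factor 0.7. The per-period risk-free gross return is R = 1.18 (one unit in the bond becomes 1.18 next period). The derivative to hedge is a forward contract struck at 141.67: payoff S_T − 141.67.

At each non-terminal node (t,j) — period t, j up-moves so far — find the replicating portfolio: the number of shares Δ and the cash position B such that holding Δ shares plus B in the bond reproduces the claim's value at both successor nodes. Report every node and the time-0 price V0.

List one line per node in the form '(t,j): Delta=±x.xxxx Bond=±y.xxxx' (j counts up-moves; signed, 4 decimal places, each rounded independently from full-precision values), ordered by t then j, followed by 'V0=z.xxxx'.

(0,0): Delta=1.0000 Bond=-101.7452
(1,0): Delta=1.0000 Bond=-120.0593
(1,1): Delta=1.0000 Bond=-120.0593
V0=-9.7452

Under the risk-neutral measure, an up-move has probability p* = (R−d)/(u−d) = 0.8136 and values discount at R = 1.18.
Terminal values V(2,·): V(2,0)=-96.5900, V(2,1)=-58.5940, V(2,2)=11.4272
Node (1,0) S=64.4000: V=(p*·-58.5940+(1−p*)·-96.5900)/1.18=-55.6593; Δ=(-58.5940−-96.5900)/(83.0760−45.0800)=1.0000; B=V−Δ·S=-120.0593
Node (1,1) S=118.6800: V=(p*·11.4272+(1−p*)·-58.5940)/1.18=-1.3793; Δ=(11.4272−-58.5940)/(153.0972−83.0760)=1.0000; B=V−Δ·S=-120.0593
Node (0,0) S=92.0000: V=(p*·-1.3793+(1−p*)·-55.6593)/1.18=-9.7452; Δ=(-1.3793−-55.6593)/(118.6800−64.4000)=1.0000; B=V−Δ·S=-101.7452
The time-0 hedge costs -9.7452, which is the no-arbitrage price.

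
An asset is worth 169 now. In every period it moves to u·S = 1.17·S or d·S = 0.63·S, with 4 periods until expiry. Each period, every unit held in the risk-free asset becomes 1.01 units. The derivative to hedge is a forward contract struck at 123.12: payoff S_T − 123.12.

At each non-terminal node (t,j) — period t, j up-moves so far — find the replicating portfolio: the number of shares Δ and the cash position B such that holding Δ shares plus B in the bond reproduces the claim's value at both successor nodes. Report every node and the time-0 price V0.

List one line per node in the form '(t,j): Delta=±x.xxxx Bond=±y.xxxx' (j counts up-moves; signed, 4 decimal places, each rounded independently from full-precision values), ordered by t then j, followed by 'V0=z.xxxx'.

(0,0): Delta=1.0000 Bond=-118.3159
(1,0): Delta=1.0000 Bond=-119.4991
(1,1): Delta=1.0000 Bond=-119.4991
(2,0): Delta=1.0000 Bond=-120.6940
(2,1): Delta=1.0000 Bond=-120.6940
(2,2): Delta=1.0000 Bond=-120.6940
(3,0): Delta=1.0000 Bond=-121.9010
(3,1): Delta=1.0000 Bond=-121.9010
(3,2): Delta=1.0000 Bond=-121.9010
(3,3): Delta=1.0000 Bond=-121.9010
V0=50.6841

The replicating-portfolio and risk-neutral prices coincide; use p* = (1.01−0.63)/(1.17−0.63) = 0.7037 for the latter.
Terminal payoffs: V(4,0)=-96.4975, V(4,1)=-73.6782, V(4,2)=-31.2995, V(4,3)=47.4037, V(4,4)=193.5669
  t=3,j=0: stock 42.2579 → up 49.4418 (V=-73.6782), down 26.6225 (V=-96.4975). Price -79.6430; hedge Δ=1.0000, bond B=-121.9010.
  t=3,j=1: stock 78.4790 → up 91.8205 (V=-31.2995), down 49.4418 (V=-73.6782). Price -43.4220; hedge Δ=1.0000, bond B=-121.9010.
  t=3,j=2: stock 145.7468 → up 170.5237 (V=47.4037), down 91.8205 (V=-31.2995). Price 23.8458; hedge Δ=1.0000, bond B=-121.9010.
  t=3,j=3: stock 270.6726 → up 316.6869 (V=193.5669), down 170.5237 (V=47.4037). Price 148.7716; hedge Δ=1.0000, bond B=-121.9010.
  t=2,j=0: stock 67.0761 → up 78.4790 (V=-43.4220), down 42.2579 (V=-79.6430). Price -53.6179; hedge Δ=1.0000, bond B=-120.6940.
  t=2,j=1: stock 124.5699 → up 145.7468 (V=23.8458), down 78.4790 (V=-43.4220). Price 3.8759; hedge Δ=1.0000, bond B=-120.6940.
  t=2,j=2: stock 231.3441 → up 270.6726 (V=148.7716), down 145.7468 (V=23.8458). Price 110.6501; hedge Δ=1.0000, bond B=-120.6940.
  t=1,j=0: stock 106.4700 → up 124.5699 (V=3.8759), down 67.0761 (V=-53.6179). Price -13.0291; hedge Δ=1.0000, bond B=-119.4991.
  t=1,j=1: stock 197.7300 → up 231.3441 (V=110.6501), down 124.5699 (V=3.8759). Price 78.2309; hedge Δ=1.0000, bond B=-119.4991.
  t=0,j=0: stock 169.0000 → up 197.7300 (V=78.2309), down 106.4700 (V=-13.0291). Price 50.6841; hedge Δ=1.0000, bond B=-118.3159.
Check: Δ(0,0)·S0 + B(0,0) = 50.6841 = V0.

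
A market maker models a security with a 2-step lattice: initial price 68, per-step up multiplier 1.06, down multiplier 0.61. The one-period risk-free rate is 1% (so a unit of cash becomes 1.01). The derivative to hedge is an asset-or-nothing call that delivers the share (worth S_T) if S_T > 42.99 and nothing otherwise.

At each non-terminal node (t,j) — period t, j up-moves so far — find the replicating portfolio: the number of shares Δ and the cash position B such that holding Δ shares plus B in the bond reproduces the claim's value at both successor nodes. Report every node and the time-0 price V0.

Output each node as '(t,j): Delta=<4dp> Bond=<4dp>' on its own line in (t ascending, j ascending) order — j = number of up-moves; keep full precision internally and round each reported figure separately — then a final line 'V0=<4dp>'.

(0,0): Delta=1.0910 Bond=-6.4920
(1,0): Delta=2.3556 Bond=-59.0120
(1,1): Delta=1.0000 Bond=0.0000
V0=67.6938

No-arbitrage ⇒ martingale measure with p* = (R−d)/(u−d) = 0.8889.
At expiry t=2: V(2,0)=0.0000, V(2,1)=43.9688, V(2,2)=76.4048
(1,0): S=41.4800. Δ = (V_up−V_dn)/(S_up−S_dn) = (43.9688−0.0000)/(43.9688−25.3028) = 2.3556. V = [p*·43.9688 + (1−p*)·0.0000]/1.01 = 38.6964. B = V − Δ·S = -59.0120.
(1,1): S=72.0800. Δ = (V_up−V_dn)/(S_up−S_dn) = (76.4048−43.9688)/(76.4048−43.9688) = 1.0000. V = [p*·76.4048 + (1−p*)·43.9688]/1.01 = 72.0800. B = V − Δ·S = 0.0000.
(0,0): S=68.0000. Δ = (V_up−V_dn)/(S_up−S_dn) = (72.0800−38.6964)/(72.0800−41.4800) = 1.0910. V = [p*·72.0800 + (1−p*)·38.6964]/1.01 = 67.6938. B = V − Δ·S = -6.4920.
Check: Δ(0,0)·S0 + B(0,0) = 67.6938 = V0.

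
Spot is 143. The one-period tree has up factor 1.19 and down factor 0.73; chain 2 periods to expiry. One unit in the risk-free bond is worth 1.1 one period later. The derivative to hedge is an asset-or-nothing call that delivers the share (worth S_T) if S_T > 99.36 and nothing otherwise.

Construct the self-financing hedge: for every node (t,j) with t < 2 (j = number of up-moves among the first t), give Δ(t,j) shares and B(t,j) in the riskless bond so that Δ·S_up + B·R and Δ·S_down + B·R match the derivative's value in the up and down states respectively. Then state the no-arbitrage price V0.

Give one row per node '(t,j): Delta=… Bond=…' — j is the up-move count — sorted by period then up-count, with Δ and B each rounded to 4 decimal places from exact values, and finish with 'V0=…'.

(0,0): Delta=1.2061 Bond=-31.8765
(1,0): Delta=2.5870 Bond=-179.2166
(1,1): Delta=1.0000 Bond=0.0000
V0=140.5892

No-arbitrage ⇒ martingale measure with p* = (R−d)/(u−d) = 0.8043.
Payoff layer (t=2): V(2,0)=0.0000, V(2,1)=124.2241, V(2,2)=202.5023
(1,0): S=104.3900. Δ = (V_up−V_dn)/(S_up−S_dn) = (124.2241−0.0000)/(124.2241−76.2047) = 2.5870. V = [p*·124.2241 + (1−p*)·0.0000]/1.1 = 90.8358. B = V − Δ·S = -179.2166.
(1,1): S=170.1700. Δ = (V_up−V_dn)/(S_up−S_dn) = (202.5023−124.2241)/(202.5023−124.2241) = 1.0000. V = [p*·202.5023 + (1−p*)·124.2241]/1.1 = 170.1700. B = V − Δ·S = 0.0000.
(0,0): S=143.0000. Δ = (V_up−V_dn)/(S_up−S_dn) = (170.1700−90.8358)/(170.1700−104.3900) = 1.2061. V = [p*·170.1700 + (1−p*)·90.8358]/1.1 = 140.5892. B = V − Δ·S = -31.8765.
Root portfolio cost Δ·143+B reproduces V0=140.5892.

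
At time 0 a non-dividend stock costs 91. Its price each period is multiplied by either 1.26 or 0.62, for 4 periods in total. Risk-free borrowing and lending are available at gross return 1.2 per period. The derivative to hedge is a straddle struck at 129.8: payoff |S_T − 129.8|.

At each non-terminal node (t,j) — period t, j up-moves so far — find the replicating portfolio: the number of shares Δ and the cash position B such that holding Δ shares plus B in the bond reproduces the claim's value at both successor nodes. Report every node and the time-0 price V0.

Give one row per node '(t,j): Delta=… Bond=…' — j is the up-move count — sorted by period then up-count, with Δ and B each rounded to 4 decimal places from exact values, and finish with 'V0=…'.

(0,0): Delta=0.4727 Bond=-6.6439
(1,0): Delta=-1.0000 Bond=75.1157
(1,1): Delta=0.5476 Bond=-16.5680
(2,0): Delta=-1.0000 Bond=90.1389
(2,1): Delta=-1.0000 Bond=90.1389
(2,2): Delta=0.6264 Bond=-31.2631
(3,0): Delta=-1.0000 Bond=108.1667
(3,1): Delta=-1.0000 Bond=108.1667
(3,2): Delta=-1.0000 Bond=108.1667
(3,3): Delta=0.7092 Bond=-52.5863
V0=36.3697

Risk-neutral probability p* = (R−d)/(u−d) = (1.2−0.62)/(1.26−0.62) = 0.9062.
At expiry t=4: V(4,0)=116.3535, V(4,1)=102.4733, V(4,2)=74.2651, V(4,3)=16.9388, V(4,4)=99.5631
(3,0): S=21.6878. Δ = (V_up−V_dn)/(S_up−S_dn) = (102.4733−116.3535)/(27.3267−13.4465) = -1.0000. V = [p*·102.4733 + (1−p*)·116.3535]/1.2 = 86.4788. B = V − Δ·S = 108.1667.
(3,1): S=44.0753. Δ = (V_up−V_dn)/(S_up−S_dn) = (74.2651−102.4733)/(55.5349−27.3267) = -1.0000. V = [p*·74.2651 + (1−p*)·102.4733]/1.2 = 64.0914. B = V − Δ·S = 108.1667.
(3,2): S=89.5724. Δ = (V_up−V_dn)/(S_up−S_dn) = (16.9388−74.2651)/(112.8612−55.5349) = -1.0000. V = [p*·16.9388 + (1−p*)·74.2651]/1.2 = 18.5943. B = V − Δ·S = 108.1667.
(3,3): S=182.0342. Δ = (V_up−V_dn)/(S_up−S_dn) = (99.5631−16.9388)/(229.3631−112.8612) = 0.7092. V = [p*·99.5631 + (1−p*)·16.9388]/1.2 = 76.5142. B = V − Δ·S = -52.5863.
(2,0): S=34.9804. Δ = (V_up−V_dn)/(S_up−S_dn) = (64.0914−86.4788)/(44.0753−21.6878) = -1.0000. V = [p*·64.0914 + (1−p*)·86.4788]/1.2 = 55.1585. B = V − Δ·S = 90.1389.
(2,1): S=71.0892. Δ = (V_up−V_dn)/(S_up−S_dn) = (18.5943−64.0914)/(89.5724−44.0753) = -1.0000. V = [p*·18.5943 + (1−p*)·64.0914]/1.2 = 19.0497. B = V − Δ·S = 90.1389.
(2,2): S=144.4716. Δ = (V_up−V_dn)/(S_up−S_dn) = (76.5142−18.5943)/(182.0342−89.5724) = 0.6264. V = [p*·76.5142 + (1−p*)·18.5943]/1.2 = 59.2369. B = V − Δ·S = -31.2631.
(1,0): S=56.4200. Δ = (V_up−V_dn)/(S_up−S_dn) = (19.0497−55.1585)/(71.0892−34.9804) = -1.0000. V = [p*·19.0497 + (1−p*)·55.1585]/1.2 = 18.6957. B = V − Δ·S = 75.1157.
(1,1): S=114.6600. Δ = (V_up−V_dn)/(S_up−S_dn) = (59.2369−19.0497)/(144.4716−71.0892) = 0.5476. V = [p*·59.2369 + (1−p*)·19.0497]/1.2 = 46.2244. B = V − Δ·S = -16.5680.
(0,0): S=91.0000. Δ = (V_up−V_dn)/(S_up−S_dn) = (46.2244−18.6957)/(114.6600−56.4200) = 0.4727. V = [p*·46.2244 + (1−p*)·18.6957]/1.2 = 36.3697. B = V − Δ·S = -6.6439.
Check: Δ(0,0)·S0 + B(0,0) = 36.3697 = V0.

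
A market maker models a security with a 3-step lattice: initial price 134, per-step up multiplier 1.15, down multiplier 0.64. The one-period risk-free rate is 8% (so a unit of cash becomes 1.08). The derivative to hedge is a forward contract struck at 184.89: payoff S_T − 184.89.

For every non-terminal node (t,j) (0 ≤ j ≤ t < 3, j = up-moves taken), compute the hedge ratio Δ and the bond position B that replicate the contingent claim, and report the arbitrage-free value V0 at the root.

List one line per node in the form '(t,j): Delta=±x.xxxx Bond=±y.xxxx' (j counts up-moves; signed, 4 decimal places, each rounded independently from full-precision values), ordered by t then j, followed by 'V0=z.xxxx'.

(0,0): Delta=1.0000 Bond=-146.7716
(1,0): Delta=1.0000 Bond=-158.5134
(1,1): Delta=1.0000 Bond=-158.5134
(2,0): Delta=1.0000 Bond=-171.1944
(2,1): Delta=1.0000 Bond=-171.1944
(2,2): Delta=1.0000 Bond=-171.1944
V0=-12.7716

No-arbitrage ⇒ martingale measure with p* = (R−d)/(u−d) = 0.8627.
Terminal values V(3,·): V(3,0)=-149.7627, V(3,1)=-121.7706, V(3,2)=-71.4724, V(3,3)=18.9072
(2,0): S=54.8864. Δ = (V_up−V_dn)/(S_up−S_dn) = (-121.7706−-149.7627)/(63.1194−35.1273) = 1.0000. V = [p*·-121.7706 + (1−p*)·-149.7627]/1.08 = -116.3080. B = V − Δ·S = -171.1944.
(2,1): S=98.6240. Δ = (V_up−V_dn)/(S_up−S_dn) = (-71.4724−-121.7706)/(113.4176−63.1194) = 1.0000. V = [p*·-71.4724 + (1−p*)·-121.7706]/1.08 = -72.5704. B = V − Δ·S = -171.1944.
(2,2): S=177.2150. Δ = (V_up−V_dn)/(S_up−S_dn) = (18.9072−-71.4724)/(203.7972−113.4176) = 1.0000. V = [p*·18.9072 + (1−p*)·-71.4724]/1.08 = 6.0206. B = V − Δ·S = -171.1944.
(1,0): S=85.7600. Δ = (V_up−V_dn)/(S_up−S_dn) = (-72.5704−-116.3080)/(98.6240−54.8864) = 1.0000. V = [p*·-72.5704 + (1−p*)·-116.3080]/1.08 = -72.7534. B = V − Δ·S = -158.5134.
(1,1): S=154.1000. Δ = (V_up−V_dn)/(S_up−S_dn) = (6.0206−-72.5704)/(177.2150−98.6240) = 1.0000. V = [p*·6.0206 + (1−p*)·-72.5704]/1.08 = -4.4134. B = V − Δ·S = -158.5134.
(0,0): S=134.0000. Δ = (V_up−V_dn)/(S_up−S_dn) = (-4.4134−-72.7534)/(154.1000−85.7600) = 1.0000. V = [p*·-4.4134 + (1−p*)·-72.7534]/1.08 = -12.7716. B = V − Δ·S = -146.7716.
The time-0 hedge costs -12.7716, which is the no-arbitrage price.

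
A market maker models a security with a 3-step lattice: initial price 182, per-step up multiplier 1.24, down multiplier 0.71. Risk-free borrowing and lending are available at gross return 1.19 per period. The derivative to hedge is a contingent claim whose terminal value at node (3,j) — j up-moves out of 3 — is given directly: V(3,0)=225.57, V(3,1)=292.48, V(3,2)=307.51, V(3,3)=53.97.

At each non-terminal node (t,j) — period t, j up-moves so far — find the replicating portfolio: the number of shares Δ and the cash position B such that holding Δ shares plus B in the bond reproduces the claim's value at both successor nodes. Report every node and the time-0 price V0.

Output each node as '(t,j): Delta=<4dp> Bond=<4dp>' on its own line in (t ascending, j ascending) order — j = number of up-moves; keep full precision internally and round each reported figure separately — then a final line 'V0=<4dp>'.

No-arbitrage ⇒ martingale measure with p* = (R−d)/(u−d) = 0.9057.
At expiry t=3: V(3,0)=225.5700, V(3,1)=292.4800, V(3,2)=307.5100, V(3,3)=53.9700
  t=2,j=0: stock 91.7462 → up 113.7653 (V=292.4800), down 65.1398 (V=225.5700). Price 240.4771; hedge Δ=1.3760, bond B=114.2318.
  t=2,j=1: stock 160.2328 → up 198.6887 (V=307.5100), down 113.7653 (V=292.4800). Price 257.2202; hedge Δ=0.1770, bond B=228.8617.
  t=2,j=2: stock 279.8432 → up 347.0056 (V=53.9700), down 198.6887 (V=307.5100). Price 65.4528; hedge Δ=-1.7094, bond B=543.8302.
  t=1,j=0: stock 129.2200 → up 160.2328 (V=257.2202), down 91.7462 (V=240.4771). Price 214.8241; hedge Δ=0.2445, bond B=183.2333.
  t=1,j=1: stock 225.6800 → up 279.8432 (V=65.4528), down 160.2328 (V=257.2202). Price 70.2051; hedge Δ=-1.6033, bond B=432.0304.
  t=0,j=0: stock 182.0000 → up 225.6800 (V=70.2051), down 129.2200 (V=214.8241). Price 70.4609; hedge Δ=-1.4993, bond B=343.3269.
Self-financing check: at every node Δ·S+B equals the discounted successor values.

(0,0): Delta=-1.4993 Bond=343.3269
(1,0): Delta=0.2445 Bond=183.2333
(1,1): Delta=-1.6033 Bond=432.0304
(2,0): Delta=1.3760 Bond=114.2318
(2,1): Delta=0.1770 Bond=228.8617
(2,2): Delta=-1.7094 Bond=543.8302
V0=70.4609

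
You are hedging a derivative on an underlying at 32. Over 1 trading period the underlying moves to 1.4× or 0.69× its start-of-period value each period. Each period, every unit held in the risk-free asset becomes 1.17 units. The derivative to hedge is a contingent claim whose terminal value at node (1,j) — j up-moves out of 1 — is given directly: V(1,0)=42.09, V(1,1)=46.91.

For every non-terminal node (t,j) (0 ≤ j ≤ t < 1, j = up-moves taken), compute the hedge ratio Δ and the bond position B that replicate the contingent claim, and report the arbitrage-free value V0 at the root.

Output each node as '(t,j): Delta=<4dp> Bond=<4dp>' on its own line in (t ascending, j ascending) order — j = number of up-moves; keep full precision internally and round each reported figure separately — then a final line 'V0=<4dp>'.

(0,0): Delta=0.2121 Bond=31.9707
V0=38.7595

Under the risk-neutral measure, an up-move has probability p* = (R−d)/(u−d) = 0.6761 and values discount at R = 1.17.
Terminal payoffs: V(1,0)=42.0900, V(1,1)=46.9100
(0,0): S=32.0000. Δ = (V_up−V_dn)/(S_up−S_dn) = (46.9100−42.0900)/(44.8000−22.0800) = 0.2121. V = [p*·46.9100 + (1−p*)·42.0900]/1.17 = 38.7595. B = V − Δ·S = 31.9707.
The time-0 hedge costs 38.7595, which is the no-arbitrage price.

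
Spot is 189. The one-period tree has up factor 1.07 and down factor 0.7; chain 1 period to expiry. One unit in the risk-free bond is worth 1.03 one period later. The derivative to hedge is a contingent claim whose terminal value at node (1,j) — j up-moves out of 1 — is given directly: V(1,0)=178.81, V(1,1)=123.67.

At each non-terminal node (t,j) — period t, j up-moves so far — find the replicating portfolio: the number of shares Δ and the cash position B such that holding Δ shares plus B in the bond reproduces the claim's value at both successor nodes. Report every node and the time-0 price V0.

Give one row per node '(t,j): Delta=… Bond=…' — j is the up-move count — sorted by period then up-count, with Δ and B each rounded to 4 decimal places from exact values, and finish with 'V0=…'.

(0,0): Delta=-0.7885 Bond=274.8824
V0=125.8554

Since d<R<u, set p* = (R−d)/(u−d) = 0.8919; price each node as the discounted p*-expectation of its children.
At expiry t=1: V(1,0)=178.8100, V(1,1)=123.6700
(0,0): S=189.0000. Δ = (V_up−V_dn)/(S_up−S_dn) = (123.6700−178.8100)/(202.2300−132.3000) = -0.7885. V = [p*·123.6700 + (1−p*)·178.8100]/1.03 = 125.8554. B = V − Δ·S = 274.8824.
Self-financing check: at every node Δ·S+B equals the discounted successor values.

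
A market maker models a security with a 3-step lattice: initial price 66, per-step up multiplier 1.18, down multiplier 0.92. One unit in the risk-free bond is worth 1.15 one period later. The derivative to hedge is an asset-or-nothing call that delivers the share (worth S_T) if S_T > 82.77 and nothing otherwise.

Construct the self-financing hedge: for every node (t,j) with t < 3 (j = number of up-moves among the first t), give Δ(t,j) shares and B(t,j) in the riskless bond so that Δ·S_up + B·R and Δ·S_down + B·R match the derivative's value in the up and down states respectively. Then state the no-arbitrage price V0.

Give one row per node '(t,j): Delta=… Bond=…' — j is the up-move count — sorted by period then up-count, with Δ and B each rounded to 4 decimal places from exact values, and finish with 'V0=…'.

Risk-neutral probability p* = (R−d)/(u−d) = (1.15−0.92)/(1.18−0.92) = 0.8846.
Terminal payoffs: V(3,0)=0.0000, V(3,1)=0.0000, V(3,2)=84.5465, V(3,3)=108.4401
(2,0): S=55.8624. Δ = (V_up−V_dn)/(S_up−S_dn) = (0.0000−0.0000)/(65.9176−51.3934) = 0.0000. V = [p*·0.0000 + (1−p*)·0.0000]/1.15 = 0.0000. B = V − Δ·S = 0.0000.
(2,1): S=71.6496. Δ = (V_up−V_dn)/(S_up−S_dn) = (84.5465−0.0000)/(84.5465−65.9176) = 4.5385. V = [p*·84.5465 + (1−p*)·0.0000]/1.15 = 65.0358. B = V − Δ·S = -260.1432.
(2,2): S=91.8984. Δ = (V_up−V_dn)/(S_up−S_dn) = (108.4401−84.5465)/(108.4401−84.5465) = 1.0000. V = [p*·108.4401 + (1−p*)·84.5465]/1.15 = 91.8984. B = V − Δ·S = 0.0000.
(1,0): S=60.7200. Δ = (V_up−V_dn)/(S_up−S_dn) = (65.0358−0.0000)/(71.6496−55.8624) = 4.1195. V = [p*·65.0358 + (1−p*)·0.0000]/1.15 = 50.0275. B = V − Δ·S = -200.1101.
(1,1): S=77.8800. Δ = (V_up−V_dn)/(S_up−S_dn) = (91.8984−65.0358)/(91.8984−71.6496) = 1.3266. V = [p*·91.8984 + (1−p*)·65.0358]/1.15 = 77.2164. B = V − Δ·S = -26.1013.
(0,0): S=66.0000. Δ = (V_up−V_dn)/(S_up−S_dn) = (77.2164−50.0275)/(77.8800−60.7200) = 1.5844. V = [p*·77.2164 + (1−p*)·50.0275]/1.15 = 64.4167. B = V − Δ·S = -40.1559.
Each (Δ,B) replicates both successor values, so the strategy is self-financing and V0 is arbitrage-free.

(0,0): Delta=1.5844 Bond=-40.1559
(1,0): Delta=4.1195 Bond=-200.1101
(1,1): Delta=1.3266 Bond=-26.1013
(2,0): Delta=0.0000 Bond=0.0000
(2,1): Delta=4.5385 Bond=-260.1432
(2,2): Delta=1.0000 Bond=0.0000
V0=64.4167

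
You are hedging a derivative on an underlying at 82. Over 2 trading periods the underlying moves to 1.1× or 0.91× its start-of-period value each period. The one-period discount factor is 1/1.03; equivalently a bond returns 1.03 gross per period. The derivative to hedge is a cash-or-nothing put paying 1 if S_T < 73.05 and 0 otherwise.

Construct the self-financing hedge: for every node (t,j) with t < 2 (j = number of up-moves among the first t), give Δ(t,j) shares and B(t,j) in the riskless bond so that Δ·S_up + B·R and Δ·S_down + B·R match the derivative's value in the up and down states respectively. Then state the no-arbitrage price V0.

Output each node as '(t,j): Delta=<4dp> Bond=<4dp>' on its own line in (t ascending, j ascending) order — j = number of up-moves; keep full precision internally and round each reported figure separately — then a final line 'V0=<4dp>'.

(0,0): Delta=-0.0230 Bond=2.0105
(1,0): Delta=-0.0705 Bond=5.6208
(1,1): Delta=0.0000 Bond=0.0000
V0=0.1279

Under the risk-neutral measure, an up-move has probability p* = (R−d)/(u−d) = 0.6316 and values discount at R = 1.03.
Terminal values V(2,·): V(2,0)=1.0000, V(2,1)=0.0000, V(2,2)=0.0000
Node (1,0) S=74.6200: V=(p*·0.0000+(1−p*)·1.0000)/1.03=0.3577; Δ=(0.0000−1.0000)/(82.0820−67.9042)=-0.0705; B=V−Δ·S=5.6208
Node (1,1) S=90.2000: V=(p*·0.0000+(1−p*)·0.0000)/1.03=0.0000; Δ=(0.0000−0.0000)/(99.2200−82.0820)=0.0000; B=V−Δ·S=0.0000
Node (0,0) S=82.0000: V=(p*·0.0000+(1−p*)·0.3577)/1.03=0.1279; Δ=(0.0000−0.3577)/(90.2000−74.6200)=-0.0230; B=V−Δ·S=2.0105
Check: Δ(0,0)·S0 + B(0,0) = 0.1279 = V0.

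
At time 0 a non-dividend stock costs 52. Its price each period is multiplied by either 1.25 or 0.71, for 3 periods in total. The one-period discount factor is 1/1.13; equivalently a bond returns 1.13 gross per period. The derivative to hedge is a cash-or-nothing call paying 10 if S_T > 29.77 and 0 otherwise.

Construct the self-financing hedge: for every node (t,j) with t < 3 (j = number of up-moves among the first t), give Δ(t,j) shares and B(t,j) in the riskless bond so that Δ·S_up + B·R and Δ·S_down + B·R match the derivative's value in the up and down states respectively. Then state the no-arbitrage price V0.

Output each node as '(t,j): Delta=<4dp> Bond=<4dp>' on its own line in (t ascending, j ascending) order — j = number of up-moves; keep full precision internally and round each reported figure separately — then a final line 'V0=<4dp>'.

(0,0): Delta=0.0138 Bond=6.1383
(1,0): Delta=0.0986 Bond=3.8029
(1,1): Delta=0.0000 Bond=7.8315
(2,0): Delta=0.7065 Bond=-11.6355
(2,1): Delta=0.0000 Bond=8.8496
(2,2): Delta=0.0000 Bond=8.8496
V0=6.8544

No-arbitrage ⇒ martingale measure with p* = (R−d)/(u−d) = 0.7778.
Terminal values V(3,·): V(3,0)=0.0000, V(3,1)=10.0000, V(3,2)=10.0000, V(3,3)=10.0000
(2,0): S=26.2132. Δ = (V_up−V_dn)/(S_up−S_dn) = (10.0000−0.0000)/(32.7665−18.6114) = 0.7065. V = [p*·10.0000 + (1−p*)·0.0000]/1.13 = 6.8830. B = V − Δ·S = -11.6355.
(2,1): S=46.1500. Δ = (V_up−V_dn)/(S_up−S_dn) = (10.0000−10.0000)/(57.6875−32.7665) = 0.0000. V = [p*·10.0000 + (1−p*)·10.0000]/1.13 = 8.8496. B = V − Δ·S = 8.8496.
(2,2): S=81.2500. Δ = (V_up−V_dn)/(S_up−S_dn) = (10.0000−10.0000)/(101.5625−57.6875) = 0.0000. V = [p*·10.0000 + (1−p*)·10.0000]/1.13 = 8.8496. B = V − Δ·S = 8.8496.
(1,0): S=36.9200. Δ = (V_up−V_dn)/(S_up−S_dn) = (8.8496−6.8830)/(46.1500−26.2132) = 0.0986. V = [p*·8.8496 + (1−p*)·6.8830]/1.13 = 7.4447. B = V − Δ·S = 3.8029.
(1,1): S=65.0000. Δ = (V_up−V_dn)/(S_up−S_dn) = (8.8496−8.8496)/(81.2500−46.1500) = 0.0000. V = [p*·8.8496 + (1−p*)·8.8496]/1.13 = 7.8315. B = V − Δ·S = 7.8315.
(0,0): S=52.0000. Δ = (V_up−V_dn)/(S_up−S_dn) = (7.8315−7.4447)/(65.0000−36.9200) = 0.0138. V = [p*·7.8315 + (1−p*)·7.4447]/1.13 = 6.8544. B = V − Δ·S = 6.1383.
Root portfolio cost Δ·52+B reproduces V0=6.8544.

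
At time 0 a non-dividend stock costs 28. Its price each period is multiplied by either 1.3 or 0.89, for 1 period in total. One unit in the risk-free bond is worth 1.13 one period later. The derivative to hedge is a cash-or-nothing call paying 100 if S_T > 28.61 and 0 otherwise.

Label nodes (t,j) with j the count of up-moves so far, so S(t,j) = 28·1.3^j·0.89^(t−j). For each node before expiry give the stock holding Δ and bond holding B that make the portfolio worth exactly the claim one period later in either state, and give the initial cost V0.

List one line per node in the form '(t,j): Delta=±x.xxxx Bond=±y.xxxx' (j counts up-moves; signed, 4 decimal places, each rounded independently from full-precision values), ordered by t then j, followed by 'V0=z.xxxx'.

Under the risk-neutral measure, an up-move has probability p* = (R−d)/(u−d) = 0.5854 and values discount at R = 1.13.
Terminal values V(1,·): V(1,0)=0.0000, V(1,1)=100.0000
(0,0): S=28.0000. Δ = (V_up−V_dn)/(S_up−S_dn) = (100.0000−0.0000)/(36.4000−24.9200) = 8.7108. V = [p*·100.0000 + (1−p*)·0.0000]/1.13 = 51.8023. B = V − Δ·S = -192.1002.
The time-0 hedge costs 51.8023, which is the no-arbitrage price.

(0,0): Delta=8.7108 Bond=-192.1002
V0=51.8023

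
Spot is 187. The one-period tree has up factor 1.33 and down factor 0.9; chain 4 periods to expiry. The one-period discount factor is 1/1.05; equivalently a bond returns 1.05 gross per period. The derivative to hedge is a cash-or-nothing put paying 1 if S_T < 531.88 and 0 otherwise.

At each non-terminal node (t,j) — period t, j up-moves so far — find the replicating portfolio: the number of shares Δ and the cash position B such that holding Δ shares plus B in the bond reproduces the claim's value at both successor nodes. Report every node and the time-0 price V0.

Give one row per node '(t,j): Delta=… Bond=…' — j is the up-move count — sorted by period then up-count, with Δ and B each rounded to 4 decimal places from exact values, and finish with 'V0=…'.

The replicating-portfolio and risk-neutral prices coincide; use p* = (1.05−0.9)/(1.33−0.9) = 0.3488 for the latter.
Terminal values V(4,·): V(4,0)=1.0000, V(4,1)=1.0000, V(4,2)=1.0000, V(4,3)=1.0000, V(4,4)=0.0000
  t=3,j=0: stock 136.3230 → up 181.3096 (V=1.0000), down 122.6907 (V=1.0000). Price 0.9524; hedge Δ=0.0000, bond B=0.9524.
  t=3,j=1: stock 201.4551 → up 267.9353 (V=1.0000), down 181.3096 (V=1.0000). Price 0.9524; hedge Δ=0.0000, bond B=0.9524.
  t=3,j=2: stock 297.7059 → up 395.9488 (V=1.0000), down 267.9353 (V=1.0000). Price 0.9524; hedge Δ=0.0000, bond B=0.9524.
  t=3,j=3: stock 439.9431 → up 585.1243 (V=0.0000), down 395.9488 (V=1.0000). Price 0.6202; hedge Δ=-0.0053, bond B=2.9457.
  t=2,j=0: stock 151.4700 → up 201.4551 (V=0.9524), down 136.3230 (V=0.9524). Price 0.9070; hedge Δ=0.0000, bond B=0.9070.
  t=2,j=1: stock 223.8390 → up 297.7059 (V=0.9524), down 201.4551 (V=0.9524). Price 0.9070; hedge Δ=0.0000, bond B=0.9070.
  t=2,j=2: stock 330.7843 → up 439.9431 (V=0.6202), down 297.7059 (V=0.9524). Price 0.7967; hedge Δ=-0.0023, bond B=1.5693.
  t=1,j=0: stock 168.3000 → up 223.8390 (V=0.9070), down 151.4700 (V=0.9070). Price 0.8638; hedge Δ=0.0000, bond B=0.8638.
  t=1,j=1: stock 248.7100 → up 330.7843 (V=0.7967), down 223.8390 (V=0.9070). Price 0.8272; hedge Δ=-0.0010, bond B=1.0839.
  t=0,j=0: stock 187.0000 → up 248.7100 (V=0.8272), down 168.3000 (V=0.8638). Price 0.8105; hedge Δ=-0.0005, bond B=0.8958.
Check: Δ(0,0)·S0 + B(0,0) = 0.8105 = V0.

(0,0): Delta=-0.0005 Bond=0.8958
(1,0): Delta=0.0000 Bond=0.8638
(1,1): Delta=-0.0010 Bond=1.0839
(2,0): Delta=0.0000 Bond=0.9070
(2,1): Delta=0.0000 Bond=0.9070
(2,2): Delta=-0.0023 Bond=1.5693
(3,0): Delta=0.0000 Bond=0.9524
(3,1): Delta=0.0000 Bond=0.9524
(3,2): Delta=0.0000 Bond=0.9524
(3,3): Delta=-0.0053 Bond=2.9457
V0=0.8105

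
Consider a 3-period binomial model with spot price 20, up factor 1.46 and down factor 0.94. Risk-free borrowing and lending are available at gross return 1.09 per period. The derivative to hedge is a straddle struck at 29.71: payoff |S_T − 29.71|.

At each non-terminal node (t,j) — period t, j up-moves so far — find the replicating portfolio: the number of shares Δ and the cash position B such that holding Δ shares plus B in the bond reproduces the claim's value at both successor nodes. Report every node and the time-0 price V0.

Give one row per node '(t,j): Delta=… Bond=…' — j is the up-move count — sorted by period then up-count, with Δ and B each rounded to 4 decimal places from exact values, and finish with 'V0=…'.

(0,0): Delta=-0.0128 Bond=7.2462
(1,0): Delta=-0.4389 Bond=15.9089
(1,1): Delta=0.6639 Bond=-11.8608
(2,0): Delta=-1.0000 Bond=27.2569
(2,1): Delta=0.4523 Bond=-7.1194
(2,2): Delta=1.0000 Bond=-27.2569
V0=6.9905

Since d<R<u, set p* = (R−d)/(u−d) = 0.2885; price each node as the discounted p*-expectation of its children.
Terminal values V(3,·): V(3,0)=13.0983, V(3,1)=3.9089, V(3,2)=10.3641, V(3,3)=32.5327
  t=2,j=0: stock 17.6720 → up 25.8011 (V=3.9089), down 16.6117 (V=13.0983). Price 9.5849; hedge Δ=-1.0000, bond B=27.2569.
  t=2,j=1: stock 27.4480 → up 40.0741 (V=10.3641), down 25.8011 (V=3.9089). Price 5.2945; hedge Δ=0.4523, bond B=-7.1194.
  t=2,j=2: stock 42.6320 → up 62.2427 (V=32.5327), down 40.0741 (V=10.3641). Price 15.3751; hedge Δ=1.0000, bond B=-27.2569.
  t=1,j=0: stock 18.8000 → up 27.4480 (V=5.2945), down 17.6720 (V=9.5849). Price 7.6580; hedge Δ=-0.4389, bond B=15.9089.
  t=1,j=1: stock 29.2000 → up 42.6320 (V=15.3751), down 27.4480 (V=5.2945). Price 7.5251; hedge Δ=0.6639, bond B=-11.8608.
  t=0,j=0: stock 20.0000 → up 29.2000 (V=7.5251), down 18.8000 (V=7.6580). Price 6.9905; hedge Δ=-0.0128, bond B=7.2462.
Check: Δ(0,0)·S0 + B(0,0) = 6.9905 = V0.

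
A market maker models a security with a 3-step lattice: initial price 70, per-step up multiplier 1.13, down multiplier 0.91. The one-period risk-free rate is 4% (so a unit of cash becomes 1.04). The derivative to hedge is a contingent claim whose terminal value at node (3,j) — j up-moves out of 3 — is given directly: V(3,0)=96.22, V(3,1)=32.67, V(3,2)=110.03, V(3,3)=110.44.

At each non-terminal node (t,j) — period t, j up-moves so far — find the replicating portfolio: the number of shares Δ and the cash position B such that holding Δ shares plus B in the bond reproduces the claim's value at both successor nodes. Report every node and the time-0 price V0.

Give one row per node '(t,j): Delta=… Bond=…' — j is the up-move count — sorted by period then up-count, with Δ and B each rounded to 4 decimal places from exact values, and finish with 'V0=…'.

(0,0): Delta=1.6155 Bond=-36.4383
(1,0): Delta=1.3527 Bond=-21.1545
(1,1): Delta=1.7620 Bond=-49.4860
(2,0): Delta=-4.9832 Bond=345.2749
(2,1): Delta=4.8851 Bond=-276.2684
(2,2): Delta=0.0209 Bond=104.1674
V0=76.6478

The replicating-portfolio and risk-neutral prices coincide; use p* = (1.04−0.91)/(1.13−0.91) = 0.5909 for the latter.
Terminal payoffs: V(3,0)=96.2200, V(3,1)=32.6700, V(3,2)=110.0300, V(3,3)=110.4400
  t=2,j=0: stock 57.9670 → up 65.5027 (V=32.6700), down 52.7500 (V=96.2200). Price 56.4113; hedge Δ=-4.9832, bond B=345.2749.
  t=2,j=1: stock 71.9810 → up 81.3385 (V=110.0300), down 65.5027 (V=32.6700). Price 75.3680; hedge Δ=4.8851, bond B=-276.2684.
  t=2,j=2: stock 89.3830 → up 101.0028 (V=110.4400), down 81.3385 (V=110.0300). Price 106.0310; hedge Δ=0.0209, bond B=104.1674.
  t=1,j=0: stock 63.7000 → up 71.9810 (V=75.3680), down 57.9670 (V=56.4113). Price 65.0125; hedge Δ=1.3527, bond B=-21.1545.
  t=1,j=1: stock 79.1000 → up 89.3830 (V=106.0310), down 71.9810 (V=75.3680). Price 89.8914; hedge Δ=1.7620, bond B=-49.4860.
  t=0,j=0: stock 70.0000 → up 79.1000 (V=89.8914), down 63.7000 (V=65.0125). Price 76.6478; hedge Δ=1.6155, bond B=-36.4383.
Self-financing check: at every node Δ·S+B equals the discounted successor values.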